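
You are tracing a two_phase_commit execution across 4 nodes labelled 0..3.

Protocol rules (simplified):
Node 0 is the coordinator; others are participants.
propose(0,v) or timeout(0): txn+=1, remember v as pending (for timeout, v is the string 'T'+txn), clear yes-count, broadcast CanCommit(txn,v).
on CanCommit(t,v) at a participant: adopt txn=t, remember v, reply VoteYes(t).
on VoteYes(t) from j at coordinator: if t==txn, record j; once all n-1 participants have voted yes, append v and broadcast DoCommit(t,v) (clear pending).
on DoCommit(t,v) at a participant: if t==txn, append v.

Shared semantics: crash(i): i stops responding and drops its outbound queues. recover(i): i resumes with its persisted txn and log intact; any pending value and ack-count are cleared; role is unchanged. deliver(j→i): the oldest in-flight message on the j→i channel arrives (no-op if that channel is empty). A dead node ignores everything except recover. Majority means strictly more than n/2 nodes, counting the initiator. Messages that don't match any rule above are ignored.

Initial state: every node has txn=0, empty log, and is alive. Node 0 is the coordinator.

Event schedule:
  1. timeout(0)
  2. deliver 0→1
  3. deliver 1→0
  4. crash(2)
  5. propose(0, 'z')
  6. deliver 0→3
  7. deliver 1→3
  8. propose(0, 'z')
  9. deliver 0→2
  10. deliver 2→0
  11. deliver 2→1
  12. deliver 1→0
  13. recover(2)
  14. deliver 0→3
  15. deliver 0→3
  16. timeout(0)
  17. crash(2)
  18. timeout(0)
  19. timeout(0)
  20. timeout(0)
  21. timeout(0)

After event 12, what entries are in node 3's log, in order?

after 1 — timeout(0): n0:coor/t1/[-]
after 2 — deliver 0→1: n1:part/t1/[-]
after 3 — deliver 1→0: ·
after 4 — crash(2): n2:✗part/t0/[-]
after 5 — propose(0,'z'): n0:coor/t2/[-]
after 6 — deliver 0→3: n3:part/t1/[-]
after 7 — deliver 1→3: ·
after 8 — propose(0,'z'): n0:coor/t3/[-]
after 9 — deliver 0→2: ·
after 10 — deliver 2→0: ·
after 11 — deliver 2→1: ·
after 12 — deliver 1→0: ·

empty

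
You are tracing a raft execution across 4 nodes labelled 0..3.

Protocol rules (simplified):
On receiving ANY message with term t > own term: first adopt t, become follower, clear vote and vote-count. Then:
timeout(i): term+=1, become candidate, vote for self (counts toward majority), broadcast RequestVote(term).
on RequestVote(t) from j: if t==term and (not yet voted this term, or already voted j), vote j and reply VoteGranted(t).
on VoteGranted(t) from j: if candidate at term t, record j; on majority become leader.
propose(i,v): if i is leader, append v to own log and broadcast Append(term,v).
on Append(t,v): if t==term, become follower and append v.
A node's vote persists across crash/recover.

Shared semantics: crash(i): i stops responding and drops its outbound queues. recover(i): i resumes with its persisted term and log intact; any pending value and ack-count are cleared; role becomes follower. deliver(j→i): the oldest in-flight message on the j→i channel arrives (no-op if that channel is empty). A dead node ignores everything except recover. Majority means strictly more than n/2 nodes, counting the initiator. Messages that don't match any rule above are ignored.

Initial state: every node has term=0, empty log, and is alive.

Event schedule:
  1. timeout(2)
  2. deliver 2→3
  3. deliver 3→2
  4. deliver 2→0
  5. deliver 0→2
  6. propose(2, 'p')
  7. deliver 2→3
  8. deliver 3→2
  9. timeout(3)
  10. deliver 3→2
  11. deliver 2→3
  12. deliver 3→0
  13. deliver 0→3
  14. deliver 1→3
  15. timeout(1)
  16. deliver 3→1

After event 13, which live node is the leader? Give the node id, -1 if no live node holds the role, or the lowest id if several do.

[1] timeout(2) → N2(cand t1 [-])
[2] deliver 2→3 → N3(foll t1 [-])
[3] deliver 3→2 → ∅
[4] deliver 2→0 → N0(foll t1 [-])
[5] deliver 0→2 → N2(lead t1 [-])
[6] propose(2,'p') → N2(lead t1 [p])
[7] deliver 2→3 → N3(foll t1 [p])
[8] deliver 3→2 → ∅
[9] timeout(3) → N3(cand t2 [p])
[10] deliver 3→2 → N2(foll t2 [p])
[11] deliver 2→3 → ∅
[12] deliver 3→0 → N0(foll t2 [-])
[13] deliver 0→3 → N3(lead t2 [p])

3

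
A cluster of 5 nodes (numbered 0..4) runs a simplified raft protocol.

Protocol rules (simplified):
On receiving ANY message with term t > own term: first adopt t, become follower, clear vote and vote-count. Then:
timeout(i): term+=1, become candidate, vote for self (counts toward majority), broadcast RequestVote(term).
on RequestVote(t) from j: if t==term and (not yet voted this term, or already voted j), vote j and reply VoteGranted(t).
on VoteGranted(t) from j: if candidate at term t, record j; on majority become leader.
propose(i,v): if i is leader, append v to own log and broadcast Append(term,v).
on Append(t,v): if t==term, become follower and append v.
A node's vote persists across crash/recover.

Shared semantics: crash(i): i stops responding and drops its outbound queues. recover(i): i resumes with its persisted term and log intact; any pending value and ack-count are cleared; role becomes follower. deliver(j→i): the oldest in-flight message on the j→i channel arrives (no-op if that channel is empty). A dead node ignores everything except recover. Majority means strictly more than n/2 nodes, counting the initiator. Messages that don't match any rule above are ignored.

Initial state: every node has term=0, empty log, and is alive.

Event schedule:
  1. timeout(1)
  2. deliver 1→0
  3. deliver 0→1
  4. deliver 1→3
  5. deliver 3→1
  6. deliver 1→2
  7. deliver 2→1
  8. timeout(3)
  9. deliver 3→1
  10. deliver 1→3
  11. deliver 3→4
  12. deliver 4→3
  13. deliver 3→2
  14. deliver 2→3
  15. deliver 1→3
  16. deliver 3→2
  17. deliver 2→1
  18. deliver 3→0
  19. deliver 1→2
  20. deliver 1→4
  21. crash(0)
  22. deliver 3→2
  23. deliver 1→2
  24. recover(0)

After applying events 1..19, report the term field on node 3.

2

1. timeout(1):  <1:cand t1 ->
2. deliver 1→0:  <0:foll t1 ->
3. deliver 0→1:  nop
4. deliver 1→3:  <3:foll t1 ->
5. deliver 3→1:  <1:lead t1 ->
6. deliver 1→2:  <2:foll t1 ->
7. deliver 2→1:  nop
8. timeout(3):  <3:cand t2 ->
9. deliver 3→1:  <1:foll t2 ->
10. deliver 1→3:  nop
11. deliver 3→4:  <4:foll t2 ->
12. deliver 4→3:  <3:lead t2 ->
13. deliver 3→2:  <2:foll t2 ->
14. deliver 2→3:  nop
15. deliver 1→3:  nop
16. deliver 3→2:  nop
17. deliver 2→1:  nop
18. deliver 3→0:  <0:foll t2 ->
19. deliver 1→2:  nop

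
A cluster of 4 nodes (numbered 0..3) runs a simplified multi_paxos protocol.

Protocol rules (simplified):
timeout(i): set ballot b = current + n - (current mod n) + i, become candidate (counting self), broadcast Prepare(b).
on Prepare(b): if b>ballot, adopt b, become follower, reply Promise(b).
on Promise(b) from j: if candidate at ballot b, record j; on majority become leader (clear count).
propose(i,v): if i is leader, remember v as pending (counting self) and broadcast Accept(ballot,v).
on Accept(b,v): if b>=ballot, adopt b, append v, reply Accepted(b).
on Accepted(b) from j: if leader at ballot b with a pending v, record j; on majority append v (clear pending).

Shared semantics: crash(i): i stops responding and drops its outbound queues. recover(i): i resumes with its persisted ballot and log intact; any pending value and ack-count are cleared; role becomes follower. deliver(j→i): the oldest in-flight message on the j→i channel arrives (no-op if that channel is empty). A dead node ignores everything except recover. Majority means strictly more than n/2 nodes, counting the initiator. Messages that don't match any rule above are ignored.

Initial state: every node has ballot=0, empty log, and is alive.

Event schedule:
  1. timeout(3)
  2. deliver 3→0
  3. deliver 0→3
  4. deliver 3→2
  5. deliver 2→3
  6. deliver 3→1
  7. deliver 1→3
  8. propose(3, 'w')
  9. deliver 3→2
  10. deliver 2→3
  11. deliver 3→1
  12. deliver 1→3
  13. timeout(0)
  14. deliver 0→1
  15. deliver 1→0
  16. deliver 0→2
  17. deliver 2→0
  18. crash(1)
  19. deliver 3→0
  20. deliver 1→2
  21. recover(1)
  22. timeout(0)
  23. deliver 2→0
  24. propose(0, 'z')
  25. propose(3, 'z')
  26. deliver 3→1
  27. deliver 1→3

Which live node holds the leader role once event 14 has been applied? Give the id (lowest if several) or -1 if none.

e1 timeout(3): 3[cand,b=7,-]
e2 deliver 3→0: 0[foll,b=7,-]
e3 deliver 0→3: ·
e4 deliver 3→2: 2[foll,b=7,-]
e5 deliver 2→3: 3[lead,b=7,-]
e6 deliver 3→1: 1[foll,b=7,-]
e7 deliver 1→3: ·
e8 propose(3,'w'): ·
e9 deliver 3→2: 2[foll,b=7,w]
e10 deliver 2→3: ·
e11 deliver 3→1: 1[foll,b=7,w]
e12 deliver 1→3: 3[lead,b=7,w]
e13 timeout(0): 0[cand,b=8,-]
e14 deliver 0→1: 1[foll,b=8,w]

3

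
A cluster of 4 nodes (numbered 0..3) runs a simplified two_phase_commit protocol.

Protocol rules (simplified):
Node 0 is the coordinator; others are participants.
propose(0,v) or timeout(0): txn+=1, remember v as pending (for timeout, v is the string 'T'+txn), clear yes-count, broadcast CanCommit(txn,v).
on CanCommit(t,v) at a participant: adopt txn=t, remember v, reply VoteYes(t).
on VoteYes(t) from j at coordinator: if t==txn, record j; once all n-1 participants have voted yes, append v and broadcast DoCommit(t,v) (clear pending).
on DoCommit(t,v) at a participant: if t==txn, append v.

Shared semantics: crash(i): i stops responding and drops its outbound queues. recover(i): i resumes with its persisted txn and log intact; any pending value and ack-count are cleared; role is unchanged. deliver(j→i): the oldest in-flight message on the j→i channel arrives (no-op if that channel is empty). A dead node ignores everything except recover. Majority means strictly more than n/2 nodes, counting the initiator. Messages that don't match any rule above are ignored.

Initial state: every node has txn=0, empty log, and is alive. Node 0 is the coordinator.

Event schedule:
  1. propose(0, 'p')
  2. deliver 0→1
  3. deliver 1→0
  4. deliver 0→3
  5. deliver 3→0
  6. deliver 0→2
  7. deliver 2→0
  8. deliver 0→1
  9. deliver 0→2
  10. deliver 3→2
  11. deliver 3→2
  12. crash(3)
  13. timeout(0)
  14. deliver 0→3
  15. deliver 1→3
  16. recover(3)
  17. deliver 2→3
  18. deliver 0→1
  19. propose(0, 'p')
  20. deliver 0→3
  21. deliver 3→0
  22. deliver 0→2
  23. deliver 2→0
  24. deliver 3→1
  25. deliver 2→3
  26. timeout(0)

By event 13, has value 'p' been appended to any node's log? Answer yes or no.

step 1 propose(0,'p'): 0={coor,t=1,log=-}
step 2 deliver 0→1: 1={part,t=1,log=-}
step 3 deliver 1→0: —
step 4 deliver 0→3: 3={part,t=1,log=-}
step 5 deliver 3→0: —
step 6 deliver 0→2: 2={part,t=1,log=-}
step 7 deliver 2→0: 0={coor,t=1,log=p}
step 8 deliver 0→1: 1={part,t=1,log=p}
step 9 deliver 0→2: 2={part,t=1,log=p}
step 10 deliver 3→2: —
step 11 deliver 3→2: —
step 12 crash(3): 3={✗part,t=1,log=-}
step 13 timeout(0): 0={coor,t=2,log=p}

yes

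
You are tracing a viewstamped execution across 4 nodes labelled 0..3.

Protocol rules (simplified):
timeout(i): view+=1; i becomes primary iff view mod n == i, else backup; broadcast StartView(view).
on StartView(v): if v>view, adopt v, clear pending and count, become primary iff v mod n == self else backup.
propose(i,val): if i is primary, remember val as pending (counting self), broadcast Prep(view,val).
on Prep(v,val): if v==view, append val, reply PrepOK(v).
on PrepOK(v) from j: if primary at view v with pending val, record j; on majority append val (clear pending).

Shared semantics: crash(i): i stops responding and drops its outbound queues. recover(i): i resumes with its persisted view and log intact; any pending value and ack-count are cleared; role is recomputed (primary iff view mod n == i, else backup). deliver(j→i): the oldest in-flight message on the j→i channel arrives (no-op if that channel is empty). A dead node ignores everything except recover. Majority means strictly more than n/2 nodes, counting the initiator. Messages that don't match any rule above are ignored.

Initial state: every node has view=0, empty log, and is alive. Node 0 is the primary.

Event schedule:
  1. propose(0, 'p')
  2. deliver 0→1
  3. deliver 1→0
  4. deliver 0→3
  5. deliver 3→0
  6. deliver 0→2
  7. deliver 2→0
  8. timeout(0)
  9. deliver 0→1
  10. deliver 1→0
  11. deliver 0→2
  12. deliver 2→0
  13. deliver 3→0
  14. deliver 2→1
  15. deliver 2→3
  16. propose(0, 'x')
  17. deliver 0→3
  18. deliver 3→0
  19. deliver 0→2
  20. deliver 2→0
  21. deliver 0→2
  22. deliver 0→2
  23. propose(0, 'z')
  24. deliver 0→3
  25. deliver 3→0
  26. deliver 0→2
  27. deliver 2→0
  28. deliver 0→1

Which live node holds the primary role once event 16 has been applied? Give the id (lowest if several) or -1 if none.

after 1 — propose(0,'p'): ·
after 2 — deliver 0→1: n1:back/v0/[p]
after 3 — deliver 1→0: ·
after 4 — deliver 0→3: n3:back/v0/[p]
after 5 — deliver 3→0: n0:prim/v0/[p]
after 6 — deliver 0→2: n2:back/v0/[p]
after 7 — deliver 2→0: ·
after 8 — timeout(0): n0:back/v1/[p]
after 9 — deliver 0→1: n1:prim/v1/[p]
after 10 — deliver 1→0: ·
after 11 — deliver 0→2: n2:back/v1/[p]
after 12 — deliver 2→0: ·
after 13 — deliver 3→0: ·
after 14 — deliver 2→1: ·
after 15 — deliver 2→3: ·
after 16 — propose(0,'x'): ·

1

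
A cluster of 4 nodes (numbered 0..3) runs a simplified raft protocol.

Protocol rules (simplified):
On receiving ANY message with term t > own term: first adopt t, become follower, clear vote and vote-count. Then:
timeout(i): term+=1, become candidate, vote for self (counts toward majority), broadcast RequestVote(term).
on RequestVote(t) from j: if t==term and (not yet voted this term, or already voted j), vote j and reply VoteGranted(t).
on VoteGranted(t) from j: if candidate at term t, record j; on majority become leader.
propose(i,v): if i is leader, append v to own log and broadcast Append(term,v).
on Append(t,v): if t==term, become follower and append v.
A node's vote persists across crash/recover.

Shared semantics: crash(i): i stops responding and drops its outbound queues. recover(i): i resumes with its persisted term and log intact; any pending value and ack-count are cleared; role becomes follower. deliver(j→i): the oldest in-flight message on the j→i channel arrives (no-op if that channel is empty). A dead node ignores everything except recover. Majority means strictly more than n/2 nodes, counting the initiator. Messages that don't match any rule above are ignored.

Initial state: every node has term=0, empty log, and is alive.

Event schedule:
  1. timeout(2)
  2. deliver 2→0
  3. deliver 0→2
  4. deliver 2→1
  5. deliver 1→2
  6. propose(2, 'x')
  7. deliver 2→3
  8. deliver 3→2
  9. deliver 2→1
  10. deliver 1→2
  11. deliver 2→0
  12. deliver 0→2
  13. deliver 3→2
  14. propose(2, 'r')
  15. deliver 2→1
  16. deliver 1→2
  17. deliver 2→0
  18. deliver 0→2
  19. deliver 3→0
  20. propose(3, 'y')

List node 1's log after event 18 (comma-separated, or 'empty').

after 1 — timeout(2): n2:cand/t1/[-]
after 2 — deliver 2→0: n0:foll/t1/[-]
after 3 — deliver 0→2: ·
after 4 — deliver 2→1: n1:foll/t1/[-]
after 5 — deliver 1→2: n2:lead/t1/[-]
after 6 — propose(2,'x'): n2:lead/t1/[x]
after 7 — deliver 2→3: n3:foll/t1/[-]
after 8 — deliver 3→2: ·
after 9 — deliver 2→1: n1:foll/t1/[x]
after 10 — deliver 1→2: ·
after 11 — deliver 2→0: n0:foll/t1/[x]
after 12 — deliver 0→2: ·
after 13 — deliver 3→2: ·
after 14 — propose(2,'r'): n2:lead/t1/[x,r]
after 15 — deliver 2→1: n1:foll/t1/[x,r]
after 16 — deliver 1→2: ·
after 17 — deliver 2→0: n0:foll/t1/[x,r]
after 18 — deliver 0→2: ·

x,r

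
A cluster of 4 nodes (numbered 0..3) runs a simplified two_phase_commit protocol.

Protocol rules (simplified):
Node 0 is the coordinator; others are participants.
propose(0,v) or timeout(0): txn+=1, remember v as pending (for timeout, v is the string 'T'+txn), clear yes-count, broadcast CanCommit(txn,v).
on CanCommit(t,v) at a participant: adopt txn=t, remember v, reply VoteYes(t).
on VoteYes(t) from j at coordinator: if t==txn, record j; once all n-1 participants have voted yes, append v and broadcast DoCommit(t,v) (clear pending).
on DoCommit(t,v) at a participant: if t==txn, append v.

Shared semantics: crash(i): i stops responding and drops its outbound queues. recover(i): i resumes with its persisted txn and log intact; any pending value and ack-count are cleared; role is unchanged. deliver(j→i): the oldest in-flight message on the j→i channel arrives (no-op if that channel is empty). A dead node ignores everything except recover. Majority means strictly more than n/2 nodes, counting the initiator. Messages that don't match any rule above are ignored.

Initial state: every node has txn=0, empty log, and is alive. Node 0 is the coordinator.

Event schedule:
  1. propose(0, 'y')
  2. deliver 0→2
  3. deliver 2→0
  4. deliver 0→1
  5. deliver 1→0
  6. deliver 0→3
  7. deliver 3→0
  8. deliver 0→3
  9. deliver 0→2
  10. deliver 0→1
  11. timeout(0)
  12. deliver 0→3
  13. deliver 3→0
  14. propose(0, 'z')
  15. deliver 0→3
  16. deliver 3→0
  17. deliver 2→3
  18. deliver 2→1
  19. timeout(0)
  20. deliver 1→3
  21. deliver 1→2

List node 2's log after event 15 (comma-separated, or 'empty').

y

step 1 propose(0,'y'): 0={coor,t=1,log=-}
step 2 deliver 0→2: 2={part,t=1,log=-}
step 3 deliver 2→0: —
step 4 deliver 0→1: 1={part,t=1,log=-}
step 5 deliver 1→0: —
step 6 deliver 0→3: 3={part,t=1,log=-}
step 7 deliver 3→0: 0={coor,t=1,log=y}
step 8 deliver 0→3: 3={part,t=1,log=y}
step 9 deliver 0→2: 2={part,t=1,log=y}
step 10 deliver 0→1: 1={part,t=1,log=y}
step 11 timeout(0): 0={coor,t=2,log=y}
step 12 deliver 0→3: 3={part,t=2,log=y}
step 13 deliver 3→0: —
step 14 propose(0,'z'): 0={coor,t=3,log=y}
step 15 deliver 0→3: 3={part,t=3,log=y}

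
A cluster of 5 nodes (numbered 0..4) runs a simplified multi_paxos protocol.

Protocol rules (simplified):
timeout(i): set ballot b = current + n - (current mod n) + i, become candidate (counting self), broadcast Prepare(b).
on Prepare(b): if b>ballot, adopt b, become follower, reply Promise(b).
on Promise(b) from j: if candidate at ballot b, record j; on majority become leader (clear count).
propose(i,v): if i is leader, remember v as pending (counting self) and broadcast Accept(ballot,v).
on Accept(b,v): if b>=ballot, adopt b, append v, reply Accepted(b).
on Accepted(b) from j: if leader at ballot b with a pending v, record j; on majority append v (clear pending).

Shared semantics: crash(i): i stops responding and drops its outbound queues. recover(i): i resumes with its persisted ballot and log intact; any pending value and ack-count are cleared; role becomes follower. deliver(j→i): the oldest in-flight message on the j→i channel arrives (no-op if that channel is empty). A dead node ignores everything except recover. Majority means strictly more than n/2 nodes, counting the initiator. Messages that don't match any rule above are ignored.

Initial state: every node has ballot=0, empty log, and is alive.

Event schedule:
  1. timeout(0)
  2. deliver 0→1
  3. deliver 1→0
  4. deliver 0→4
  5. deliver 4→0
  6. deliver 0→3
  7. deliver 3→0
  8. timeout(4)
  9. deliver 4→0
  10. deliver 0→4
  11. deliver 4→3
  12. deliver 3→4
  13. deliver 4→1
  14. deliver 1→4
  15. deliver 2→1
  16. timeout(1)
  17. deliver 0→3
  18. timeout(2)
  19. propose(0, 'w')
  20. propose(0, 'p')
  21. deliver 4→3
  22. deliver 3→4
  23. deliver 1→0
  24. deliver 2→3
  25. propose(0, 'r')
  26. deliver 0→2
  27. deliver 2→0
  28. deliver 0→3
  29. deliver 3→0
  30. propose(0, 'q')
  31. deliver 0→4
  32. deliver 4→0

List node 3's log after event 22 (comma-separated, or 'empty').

1. timeout(0):  <0:cand b5 ->
2. deliver 0→1:  <1:foll b5 ->
3. deliver 1→0:  nop
4. deliver 0→4:  <4:foll b5 ->
5. deliver 4→0:  <0:lead b5 ->
6. deliver 0→3:  <3:foll b5 ->
7. deliver 3→0:  nop
8. timeout(4):  <4:cand b14 ->
9. deliver 4→0:  <0:foll b14 ->
10. deliver 0→4:  nop
11. deliver 4→3:  <3:foll b14 ->
12. deliver 3→4:  <4:lead b14 ->
13. deliver 4→1:  <1:foll b14 ->
14. deliver 1→4:  nop
15. deliver 2→1:  nop
16. timeout(1):  <1:cand b16 ->
17. deliver 0→3:  nop
18. timeout(2):  <2:cand b7 ->
19. propose(0,'w'):  nop
20. propose(0,'p'):  nop
21. deliver 4→3:  nop
22. deliver 3→4:  nop

empty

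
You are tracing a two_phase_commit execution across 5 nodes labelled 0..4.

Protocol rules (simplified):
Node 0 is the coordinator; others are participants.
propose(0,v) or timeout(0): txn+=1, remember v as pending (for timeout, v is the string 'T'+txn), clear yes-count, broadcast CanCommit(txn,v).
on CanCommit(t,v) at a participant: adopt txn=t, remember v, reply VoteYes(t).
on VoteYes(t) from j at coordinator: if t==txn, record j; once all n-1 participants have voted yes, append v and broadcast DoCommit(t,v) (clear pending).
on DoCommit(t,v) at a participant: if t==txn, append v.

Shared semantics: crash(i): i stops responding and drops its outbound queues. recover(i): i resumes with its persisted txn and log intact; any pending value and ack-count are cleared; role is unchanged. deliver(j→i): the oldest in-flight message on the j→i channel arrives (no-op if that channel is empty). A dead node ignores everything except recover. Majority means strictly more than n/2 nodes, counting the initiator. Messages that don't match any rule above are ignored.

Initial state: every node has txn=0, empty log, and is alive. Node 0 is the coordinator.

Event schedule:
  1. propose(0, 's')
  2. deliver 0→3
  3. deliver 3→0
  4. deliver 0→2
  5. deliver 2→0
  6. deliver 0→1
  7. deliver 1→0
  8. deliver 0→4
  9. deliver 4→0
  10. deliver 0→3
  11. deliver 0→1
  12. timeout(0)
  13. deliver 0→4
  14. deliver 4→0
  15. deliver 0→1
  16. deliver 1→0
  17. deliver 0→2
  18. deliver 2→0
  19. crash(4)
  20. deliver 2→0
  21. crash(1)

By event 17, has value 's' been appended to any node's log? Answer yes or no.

yes

1. propose(0,'s'):  <0:coor t1 ->
2. deliver 0→3:  <3:part t1 ->
3. deliver 3→0:  nop
4. deliver 0→2:  <2:part t1 ->
5. deliver 2→0:  nop
6. deliver 0→1:  <1:part t1 ->
7. deliver 1→0:  nop
8. deliver 0→4:  <4:part t1 ->
9. deliver 4→0:  <0:coor t1 s>
10. deliver 0→3:  <3:part t1 s>
11. deliver 0→1:  <1:part t1 s>
12. timeout(0):  <0:coor t2 s>
13. deliver 0→4:  <4:part t1 s>
14. deliver 4→0:  nop
15. deliver 0→1:  <1:part t2 s>
16. deliver 1→0:  nop
17. deliver 0→2:  <2:part t1 s>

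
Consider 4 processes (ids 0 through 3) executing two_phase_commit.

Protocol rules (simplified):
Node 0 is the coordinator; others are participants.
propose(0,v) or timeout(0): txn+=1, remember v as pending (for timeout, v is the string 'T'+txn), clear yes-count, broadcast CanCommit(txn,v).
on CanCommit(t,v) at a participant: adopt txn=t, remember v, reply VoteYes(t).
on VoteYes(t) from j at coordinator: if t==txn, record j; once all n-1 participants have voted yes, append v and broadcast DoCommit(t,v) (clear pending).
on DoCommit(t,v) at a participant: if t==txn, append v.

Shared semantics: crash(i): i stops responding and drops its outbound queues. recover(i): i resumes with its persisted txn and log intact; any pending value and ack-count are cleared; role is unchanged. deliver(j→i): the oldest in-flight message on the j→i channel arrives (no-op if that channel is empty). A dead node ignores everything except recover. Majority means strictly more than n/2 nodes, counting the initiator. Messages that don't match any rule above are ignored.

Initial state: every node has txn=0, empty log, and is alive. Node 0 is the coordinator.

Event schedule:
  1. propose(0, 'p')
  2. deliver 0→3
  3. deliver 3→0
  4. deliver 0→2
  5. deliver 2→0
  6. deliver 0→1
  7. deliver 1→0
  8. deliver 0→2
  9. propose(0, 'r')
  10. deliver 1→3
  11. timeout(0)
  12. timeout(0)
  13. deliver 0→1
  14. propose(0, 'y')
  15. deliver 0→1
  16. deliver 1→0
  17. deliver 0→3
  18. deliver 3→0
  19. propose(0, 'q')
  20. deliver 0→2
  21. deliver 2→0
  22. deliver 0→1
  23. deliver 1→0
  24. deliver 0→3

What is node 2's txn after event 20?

step 1 propose(0,'p'): 0={coor,t=1,log=-}
step 2 deliver 0→3: 3={part,t=1,log=-}
step 3 deliver 3→0: —
step 4 deliver 0→2: 2={part,t=1,log=-}
step 5 deliver 2→0: —
step 6 deliver 0→1: 1={part,t=1,log=-}
step 7 deliver 1→0: 0={coor,t=1,log=p}
step 8 deliver 0→2: 2={part,t=1,log=p}
step 9 propose(0,'r'): 0={coor,t=2,log=p}
step 10 deliver 1→3: —
step 11 timeout(0): 0={coor,t=3,log=p}
step 12 timeout(0): 0={coor,t=4,log=p}
step 13 deliver 0→1: 1={part,t=1,log=p}
step 14 propose(0,'y'): 0={coor,t=5,log=p}
step 15 deliver 0→1: 1={part,t=2,log=p}
step 16 deliver 1→0: —
step 17 deliver 0→3: 3={part,t=1,log=p}
step 18 deliver 3→0: —
step 19 propose(0,'q'): 0={coor,t=6,log=p}
step 20 deliver 0→2: 2={part,t=2,log=p}

2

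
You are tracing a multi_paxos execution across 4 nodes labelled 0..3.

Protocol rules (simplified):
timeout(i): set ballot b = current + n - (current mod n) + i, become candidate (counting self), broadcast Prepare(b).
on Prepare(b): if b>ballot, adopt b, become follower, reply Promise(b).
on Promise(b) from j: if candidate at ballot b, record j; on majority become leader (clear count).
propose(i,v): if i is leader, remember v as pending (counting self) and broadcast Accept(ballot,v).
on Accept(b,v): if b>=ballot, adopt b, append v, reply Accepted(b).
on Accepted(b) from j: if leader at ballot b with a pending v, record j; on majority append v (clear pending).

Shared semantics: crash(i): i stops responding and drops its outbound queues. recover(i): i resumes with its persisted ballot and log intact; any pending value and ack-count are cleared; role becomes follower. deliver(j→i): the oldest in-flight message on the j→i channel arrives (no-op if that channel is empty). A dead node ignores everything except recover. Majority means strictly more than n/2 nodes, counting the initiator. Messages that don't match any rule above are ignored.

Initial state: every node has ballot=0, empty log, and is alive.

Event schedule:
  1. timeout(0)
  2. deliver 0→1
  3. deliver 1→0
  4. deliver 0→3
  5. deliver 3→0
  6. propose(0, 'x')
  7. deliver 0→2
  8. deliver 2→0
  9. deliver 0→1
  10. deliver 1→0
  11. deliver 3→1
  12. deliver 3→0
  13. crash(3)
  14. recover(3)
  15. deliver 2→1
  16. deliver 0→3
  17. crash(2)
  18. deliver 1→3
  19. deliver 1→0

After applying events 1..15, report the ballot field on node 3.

[1] timeout(0) → N0(cand b4 [-])
[2] deliver 0→1 → N1(foll b4 [-])
[3] deliver 1→0 → ∅
[4] deliver 0→3 → N3(foll b4 [-])
[5] deliver 3→0 → N0(lead b4 [-])
[6] propose(0,'x') → ∅
[7] deliver 0→2 → N2(foll b4 [-])
[8] deliver 2→0 → ∅
[9] deliver 0→1 → N1(foll b4 [x])
[10] deliver 1→0 → ∅
[11] deliver 3→1 → ∅
[12] deliver 3→0 → ∅
[13] crash(3) → N3(✗foll b4 [-])
[14] recover(3) → N3(foll b4 [-])
[15] deliver 2→1 → ∅

4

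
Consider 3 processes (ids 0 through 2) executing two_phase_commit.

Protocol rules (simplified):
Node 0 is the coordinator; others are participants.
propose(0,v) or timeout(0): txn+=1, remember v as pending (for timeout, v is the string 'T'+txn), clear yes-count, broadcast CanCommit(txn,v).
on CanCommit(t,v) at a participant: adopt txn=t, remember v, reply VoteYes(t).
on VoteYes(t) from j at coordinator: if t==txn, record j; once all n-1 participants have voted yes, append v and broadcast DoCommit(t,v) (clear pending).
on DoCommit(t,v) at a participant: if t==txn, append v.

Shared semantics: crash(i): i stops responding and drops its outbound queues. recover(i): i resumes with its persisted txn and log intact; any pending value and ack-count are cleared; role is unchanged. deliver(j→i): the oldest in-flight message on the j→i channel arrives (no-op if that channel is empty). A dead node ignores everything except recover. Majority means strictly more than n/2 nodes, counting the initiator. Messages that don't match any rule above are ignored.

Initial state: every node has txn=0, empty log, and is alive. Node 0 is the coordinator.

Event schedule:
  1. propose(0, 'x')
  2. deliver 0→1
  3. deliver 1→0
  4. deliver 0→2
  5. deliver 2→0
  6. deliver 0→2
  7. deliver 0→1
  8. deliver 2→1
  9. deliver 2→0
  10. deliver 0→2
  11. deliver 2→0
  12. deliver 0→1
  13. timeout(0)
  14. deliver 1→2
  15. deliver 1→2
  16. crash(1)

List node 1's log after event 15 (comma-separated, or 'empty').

x

step 1 propose(0,'x'): 0={coor,t=1,log=-}
step 2 deliver 0→1: 1={part,t=1,log=-}
step 3 deliver 1→0: —
step 4 deliver 0→2: 2={part,t=1,log=-}
step 5 deliver 2→0: 0={coor,t=1,log=x}
step 6 deliver 0→2: 2={part,t=1,log=x}
step 7 deliver 0→1: 1={part,t=1,log=x}
step 8 deliver 2→1: —
step 9 deliver 2→0: —
step 10 deliver 0→2: —
step 11 deliver 2→0: —
step 12 deliver 0→1: —
step 13 timeout(0): 0={coor,t=2,log=x}
step 14 deliver 1→2: —
step 15 deliver 1→2: —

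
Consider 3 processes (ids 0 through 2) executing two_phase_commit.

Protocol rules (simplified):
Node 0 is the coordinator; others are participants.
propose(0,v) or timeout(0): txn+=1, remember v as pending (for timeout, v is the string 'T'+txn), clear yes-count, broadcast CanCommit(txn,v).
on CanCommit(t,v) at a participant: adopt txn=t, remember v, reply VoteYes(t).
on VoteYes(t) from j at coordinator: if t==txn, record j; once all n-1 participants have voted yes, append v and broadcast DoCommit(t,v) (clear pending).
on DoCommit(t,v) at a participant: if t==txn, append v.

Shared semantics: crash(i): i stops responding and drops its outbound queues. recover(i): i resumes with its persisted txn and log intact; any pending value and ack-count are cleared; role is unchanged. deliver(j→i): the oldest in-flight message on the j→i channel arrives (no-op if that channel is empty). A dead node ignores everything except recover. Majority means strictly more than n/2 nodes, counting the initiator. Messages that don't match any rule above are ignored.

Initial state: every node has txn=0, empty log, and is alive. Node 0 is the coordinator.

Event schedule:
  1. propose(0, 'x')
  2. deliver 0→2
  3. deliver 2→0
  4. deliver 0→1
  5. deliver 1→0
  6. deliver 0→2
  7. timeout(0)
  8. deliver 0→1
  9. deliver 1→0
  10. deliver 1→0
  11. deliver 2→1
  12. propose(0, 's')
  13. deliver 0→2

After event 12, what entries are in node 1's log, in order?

x

[1] propose(0,'x') → N0(coor t1 [-])
[2] deliver 0→2 → N2(part t1 [-])
[3] deliver 2→0 → ∅
[4] deliver 0→1 → N1(part t1 [-])
[5] deliver 1→0 → N0(coor t1 [x])
[6] deliver 0→2 → N2(part t1 [x])
[7] timeout(0) → N0(coor t2 [x])
[8] deliver 0→1 → N1(part t1 [x])
[9] deliver 1→0 → ∅
[10] deliver 1→0 → ∅
[11] deliver 2→1 → ∅
[12] propose(0,'s') → N0(coor t3 [x])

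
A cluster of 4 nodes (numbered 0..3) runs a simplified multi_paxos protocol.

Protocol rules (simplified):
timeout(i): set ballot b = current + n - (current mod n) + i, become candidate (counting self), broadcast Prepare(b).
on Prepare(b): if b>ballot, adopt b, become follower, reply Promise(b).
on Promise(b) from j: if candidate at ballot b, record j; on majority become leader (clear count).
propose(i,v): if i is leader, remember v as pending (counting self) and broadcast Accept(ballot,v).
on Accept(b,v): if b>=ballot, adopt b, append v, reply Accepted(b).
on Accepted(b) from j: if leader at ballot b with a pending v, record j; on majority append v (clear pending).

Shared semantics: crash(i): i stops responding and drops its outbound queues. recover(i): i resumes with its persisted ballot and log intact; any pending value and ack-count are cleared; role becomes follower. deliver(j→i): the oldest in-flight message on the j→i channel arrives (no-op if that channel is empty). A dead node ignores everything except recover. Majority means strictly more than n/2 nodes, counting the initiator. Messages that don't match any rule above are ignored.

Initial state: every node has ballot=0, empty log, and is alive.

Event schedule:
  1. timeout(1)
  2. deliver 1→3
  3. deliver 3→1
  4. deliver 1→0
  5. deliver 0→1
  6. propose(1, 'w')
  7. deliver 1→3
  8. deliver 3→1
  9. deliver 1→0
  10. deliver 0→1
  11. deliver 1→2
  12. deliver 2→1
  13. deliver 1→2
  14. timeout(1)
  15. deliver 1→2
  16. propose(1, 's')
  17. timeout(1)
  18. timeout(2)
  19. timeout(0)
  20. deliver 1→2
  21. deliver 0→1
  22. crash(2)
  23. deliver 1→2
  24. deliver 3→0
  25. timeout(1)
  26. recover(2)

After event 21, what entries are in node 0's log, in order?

w

1. timeout(1):  <1:cand b5 ->
2. deliver 1→3:  <3:foll b5 ->
3. deliver 3→1:  nop
4. deliver 1→0:  <0:foll b5 ->
5. deliver 0→1:  <1:lead b5 ->
6. propose(1,'w'):  nop
7. deliver 1→3:  <3:foll b5 w>
8. deliver 3→1:  nop
9. deliver 1→0:  <0:foll b5 w>
10. deliver 0→1:  <1:lead b5 w>
11. deliver 1→2:  <2:foll b5 ->
12. deliver 2→1:  nop
13. deliver 1→2:  <2:foll b5 w>
14. timeout(1):  <1:cand b9 w>
15. deliver 1→2:  <2:foll b9 w>
16. propose(1,'s'):  nop
17. timeout(1):  <1:cand b13 w>
18. timeout(2):  <2:cand b14 w>
19. timeout(0):  <0:cand b8 w>
20. deliver 1→2:  nop
21. deliver 0→1:  nop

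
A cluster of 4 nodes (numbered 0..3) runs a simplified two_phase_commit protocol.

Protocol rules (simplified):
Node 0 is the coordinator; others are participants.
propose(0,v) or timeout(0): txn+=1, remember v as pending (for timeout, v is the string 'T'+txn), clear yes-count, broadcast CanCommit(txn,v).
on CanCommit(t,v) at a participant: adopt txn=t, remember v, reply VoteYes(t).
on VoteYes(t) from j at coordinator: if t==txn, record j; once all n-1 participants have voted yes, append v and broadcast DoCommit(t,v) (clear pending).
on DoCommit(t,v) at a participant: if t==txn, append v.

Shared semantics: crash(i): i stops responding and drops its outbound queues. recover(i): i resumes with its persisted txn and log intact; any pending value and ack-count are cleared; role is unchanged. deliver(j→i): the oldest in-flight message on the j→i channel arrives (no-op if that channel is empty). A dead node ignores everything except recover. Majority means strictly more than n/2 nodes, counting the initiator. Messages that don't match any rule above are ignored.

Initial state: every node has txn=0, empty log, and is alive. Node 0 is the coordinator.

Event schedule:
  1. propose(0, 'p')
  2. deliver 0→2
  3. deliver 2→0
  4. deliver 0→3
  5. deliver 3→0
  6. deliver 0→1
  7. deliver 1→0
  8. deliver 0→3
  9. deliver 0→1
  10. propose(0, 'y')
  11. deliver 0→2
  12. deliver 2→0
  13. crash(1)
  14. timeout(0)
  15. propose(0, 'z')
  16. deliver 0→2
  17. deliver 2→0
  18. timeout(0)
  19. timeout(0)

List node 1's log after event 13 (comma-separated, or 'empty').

p

1. propose(0,'p'):  <0:coor t1 ->
2. deliver 0→2:  <2:part t1 ->
3. deliver 2→0:  nop
4. deliver 0→3:  <3:part t1 ->
5. deliver 3→0:  nop
6. deliver 0→1:  <1:part t1 ->
7. deliver 1→0:  <0:coor t1 p>
8. deliver 0→3:  <3:part t1 p>
9. deliver 0→1:  <1:part t1 p>
10. propose(0,'y'):  <0:coor t2 p>
11. deliver 0→2:  <2:part t1 p>
12. deliver 2→0:  nop
13. crash(1):  <1:✗part t1 p>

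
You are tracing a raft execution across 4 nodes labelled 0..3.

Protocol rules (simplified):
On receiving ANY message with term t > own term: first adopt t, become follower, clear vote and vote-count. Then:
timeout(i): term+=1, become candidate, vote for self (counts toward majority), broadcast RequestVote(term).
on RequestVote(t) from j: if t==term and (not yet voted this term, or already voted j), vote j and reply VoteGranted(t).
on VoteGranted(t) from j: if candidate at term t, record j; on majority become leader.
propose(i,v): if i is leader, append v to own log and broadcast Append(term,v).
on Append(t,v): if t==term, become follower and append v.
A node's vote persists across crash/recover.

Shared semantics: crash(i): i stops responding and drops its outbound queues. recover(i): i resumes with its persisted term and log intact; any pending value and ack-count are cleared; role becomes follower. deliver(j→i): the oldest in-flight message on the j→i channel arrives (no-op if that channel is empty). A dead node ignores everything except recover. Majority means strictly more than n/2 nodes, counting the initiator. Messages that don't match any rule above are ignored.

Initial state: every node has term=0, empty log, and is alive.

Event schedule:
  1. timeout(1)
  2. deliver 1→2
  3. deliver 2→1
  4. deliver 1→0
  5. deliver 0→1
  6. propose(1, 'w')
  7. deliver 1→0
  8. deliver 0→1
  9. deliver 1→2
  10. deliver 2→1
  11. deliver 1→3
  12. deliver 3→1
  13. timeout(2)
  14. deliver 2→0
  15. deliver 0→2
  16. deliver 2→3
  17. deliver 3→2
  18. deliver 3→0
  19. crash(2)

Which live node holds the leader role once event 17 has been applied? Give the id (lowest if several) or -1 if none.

e1 timeout(1): 1[cand,t=1,-]
e2 deliver 1→2: 2[foll,t=1,-]
e3 deliver 2→1: ·
e4 deliver 1→0: 0[foll,t=1,-]
e5 deliver 0→1: 1[lead,t=1,-]
e6 propose(1,'w'): 1[lead,t=1,w]
e7 deliver 1→0: 0[foll,t=1,w]
e8 deliver 0→1: ·
e9 deliver 1→2: 2[foll,t=1,w]
e10 deliver 2→1: ·
e11 deliver 1→3: 3[foll,t=1,-]
e12 deliver 3→1: ·
e13 timeout(2): 2[cand,t=2,w]
e14 deliver 2→0: 0[foll,t=2,w]
e15 deliver 0→2: ·
e16 deliver 2→3: 3[foll,t=2,-]
e17 deliver 3→2: 2[lead,t=2,w]

1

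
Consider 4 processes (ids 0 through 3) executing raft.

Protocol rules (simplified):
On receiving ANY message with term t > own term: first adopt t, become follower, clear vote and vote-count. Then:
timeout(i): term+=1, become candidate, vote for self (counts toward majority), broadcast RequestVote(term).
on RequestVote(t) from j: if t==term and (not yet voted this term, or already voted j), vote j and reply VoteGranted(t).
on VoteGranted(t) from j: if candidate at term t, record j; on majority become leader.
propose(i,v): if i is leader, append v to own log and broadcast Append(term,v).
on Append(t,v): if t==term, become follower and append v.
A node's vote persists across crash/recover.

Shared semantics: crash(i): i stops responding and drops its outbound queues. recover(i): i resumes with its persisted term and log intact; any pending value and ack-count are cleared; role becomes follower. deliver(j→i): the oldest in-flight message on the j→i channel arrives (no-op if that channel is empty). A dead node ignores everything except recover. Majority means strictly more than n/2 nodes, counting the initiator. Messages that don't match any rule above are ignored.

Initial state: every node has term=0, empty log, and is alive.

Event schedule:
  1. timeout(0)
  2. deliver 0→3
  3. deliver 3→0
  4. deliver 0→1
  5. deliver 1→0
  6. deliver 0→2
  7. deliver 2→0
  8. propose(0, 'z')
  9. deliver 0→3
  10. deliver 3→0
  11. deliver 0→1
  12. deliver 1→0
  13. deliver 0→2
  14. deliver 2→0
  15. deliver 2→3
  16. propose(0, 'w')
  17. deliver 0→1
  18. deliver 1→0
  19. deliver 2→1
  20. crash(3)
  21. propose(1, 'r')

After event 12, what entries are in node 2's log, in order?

empty

step 1 timeout(0): 0={cand,t=1,log=-}
step 2 deliver 0→3: 3={foll,t=1,log=-}
step 3 deliver 3→0: —
step 4 deliver 0→1: 1={foll,t=1,log=-}
step 5 deliver 1→0: 0={lead,t=1,log=-}
step 6 deliver 0→2: 2={foll,t=1,log=-}
step 7 deliver 2→0: —
step 8 propose(0,'z'): 0={lead,t=1,log=z}
step 9 deliver 0→3: 3={foll,t=1,log=z}
step 10 deliver 3→0: —
step 11 deliver 0→1: 1={foll,t=1,log=z}
step 12 deliver 1→0: —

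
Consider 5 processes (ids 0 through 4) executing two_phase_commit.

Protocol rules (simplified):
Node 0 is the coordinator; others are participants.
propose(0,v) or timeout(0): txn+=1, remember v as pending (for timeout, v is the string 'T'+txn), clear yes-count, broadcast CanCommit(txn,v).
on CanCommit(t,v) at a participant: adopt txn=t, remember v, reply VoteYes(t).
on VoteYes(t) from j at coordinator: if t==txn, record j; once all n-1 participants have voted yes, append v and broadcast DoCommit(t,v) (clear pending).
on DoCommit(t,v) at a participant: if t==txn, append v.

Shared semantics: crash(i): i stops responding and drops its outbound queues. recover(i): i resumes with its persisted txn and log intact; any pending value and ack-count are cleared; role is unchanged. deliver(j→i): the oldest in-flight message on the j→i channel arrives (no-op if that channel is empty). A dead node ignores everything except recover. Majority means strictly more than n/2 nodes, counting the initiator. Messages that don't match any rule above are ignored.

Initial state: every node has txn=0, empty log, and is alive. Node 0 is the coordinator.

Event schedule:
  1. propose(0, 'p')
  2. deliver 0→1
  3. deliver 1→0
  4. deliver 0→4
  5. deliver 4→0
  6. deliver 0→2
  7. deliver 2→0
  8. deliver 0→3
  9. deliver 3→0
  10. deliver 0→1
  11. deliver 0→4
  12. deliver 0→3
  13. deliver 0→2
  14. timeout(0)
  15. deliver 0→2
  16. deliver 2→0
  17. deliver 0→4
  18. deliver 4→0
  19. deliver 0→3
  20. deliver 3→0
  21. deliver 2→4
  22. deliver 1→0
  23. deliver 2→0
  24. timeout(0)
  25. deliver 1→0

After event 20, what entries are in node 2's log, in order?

p

e1 propose(0,'p'): 0[coor,t=1,-]
e2 deliver 0→1: 1[part,t=1,-]
e3 deliver 1→0: ·
e4 deliver 0→4: 4[part,t=1,-]
e5 deliver 4→0: ·
e6 deliver 0→2: 2[part,t=1,-]
e7 deliver 2→0: ·
e8 deliver 0→3: 3[part,t=1,-]
e9 deliver 3→0: 0[coor,t=1,p]
e10 deliver 0→1: 1[part,t=1,p]
e11 deliver 0→4: 4[part,t=1,p]
e12 deliver 0→3: 3[part,t=1,p]
e13 deliver 0→2: 2[part,t=1,p]
e14 timeout(0): 0[coor,t=2,p]
e15 deliver 0→2: 2[part,t=2,p]
e16 deliver 2→0: ·
e17 deliver 0→4: 4[part,t=2,p]
e18 deliver 4→0: ·
e19 deliver 0→3: 3[part,t=2,p]
e20 deliver 3→0: ·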